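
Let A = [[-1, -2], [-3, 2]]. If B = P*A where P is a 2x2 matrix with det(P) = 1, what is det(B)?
-8

By the multiplicative property of determinants, det(B) = det(P*A) = det(P) * det(A) = det(A),
so the determinant is invariant under multiplication by any determinant-1 matrix; we just need det(A).

det(A) = (-1)(2) - (-2)(-3) = -2 - 6 = -8

Therefore det(B) = 1 * (-8) = -8.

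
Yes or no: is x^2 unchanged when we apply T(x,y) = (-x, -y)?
Yes

Substitute T(x,y) = (-x, -y) into the expression and compare with the original.

Original: x^2
After applying T: (-x)^2 = x^2

This is identical to the original x^2, so the expression is invariant.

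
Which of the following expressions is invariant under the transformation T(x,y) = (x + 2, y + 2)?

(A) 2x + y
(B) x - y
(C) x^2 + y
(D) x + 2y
B

An expression E(x,y) is invariant under T if E(T(x,y)) = E(x,y). Here T(x,y) = (x + 2, y + 2).
Substitute the transformed coordinates into each option and compare with the original:
(A) 2x + y  ->  2(x + 2) + (y + 2) = 2x + y + 6   [differs from 2x + y: not invariant]
(B) x - y  ->  (x + 2) - (y + 2) = x - y   [equals x - y: invariant]
(C) x^2 + y  ->  (x + 2)^2 + (y + 2) = x^2 + 4x + y + 6   [differs from x^2 + y: not invariant]
(D) x + 2y  ->  (x + 2) + 2(y + 2) = x + 2y + 6   [differs from x + 2y: not invariant]

Only option (B), x - y, is unchanged by the transformation.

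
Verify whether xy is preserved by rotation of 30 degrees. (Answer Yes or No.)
No

Applying rotation by 30 degrees: x' = x*cos(30 degrees) - y*sin(30 degrees) = sqrt(3)x/2 - y/2, y' = x*sin(30 degrees) + y*cos(30 degrees) = x/2 + sqrt(3)y/2

Substituting into xy:
(sqrt(3)x/2 - y/2)(x/2 + sqrt(3)y/2)
= sqrt(3)x^2/4 + xy/2 - sqrt(3)y^2/4

This differs from the original expression xy, so it is NOT invariant.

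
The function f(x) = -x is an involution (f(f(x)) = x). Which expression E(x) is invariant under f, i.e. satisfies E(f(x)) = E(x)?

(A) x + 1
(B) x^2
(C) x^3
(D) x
B

Replace x by f(x) = -x in each option and simplify. As a quick numerical cross-check, also compare E(4) with E(f(4)) = E(-4).

(A) x + 1  ->  (-x) + 1 = 1 - x; check: E(4) = 5 but E(-4) = -3.   [not invariant]
(B) x^2  ->  (-x)^2, which simplifies back to x^2; check: E(4) = 16, E(-4) = 16.   [invariant]
(C) x^3  ->  (-x)^3 = -x^3; check: E(4) = 64 but E(-4) = -64.   [not invariant]
(D) x  ->  (-x) = -x; check: E(4) = 4 but E(-4) = -4.   [not invariant]

Only (B) is unchanged. E is symmetric under swapping x with f(x) = -x, which is exactly what an involution does.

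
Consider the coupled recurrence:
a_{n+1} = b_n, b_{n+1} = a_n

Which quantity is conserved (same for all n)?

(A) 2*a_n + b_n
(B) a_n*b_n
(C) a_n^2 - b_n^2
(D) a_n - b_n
B

Replace a_n by a_{n+1} = b_n and b_n by b_{n+1} = a_n in each option and simplify:
(A) 2*a_n + b_n  ->  2*(b_n) + (a_n) = a_n + 2*b_n   [not conserved]
(B) a_n*b_n  ->  (b_n)*(a_n) = a_n*b_n   [conserved]
(C) a_n^2 - b_n^2  ->  (b_n)^2 - (a_n)^2 = -a_n^2 + b_n^2   [not conserved]
(D) a_n - b_n  ->  (b_n) - (a_n) = -a_n + b_n   [not conserved]

Only (B) a_n*b_n returns to itself after one step, so it is the conserved quantity.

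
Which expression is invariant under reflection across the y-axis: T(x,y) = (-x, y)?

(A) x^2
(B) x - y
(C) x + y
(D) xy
A

The map is reflection across the y-axis: T(x,y) = (-x, y).
Substitute the transformed coordinates into each option and compare with the original:
(A) x^2  ->  (-x)^2 = x^2   [equals x^2: invariant]
(B) x - y  ->  (-x) - (y) = -x - y   [differs from x - y: not invariant]
(C) x + y  ->  (-x) + (y) = -x + y   [differs from x + y: not invariant]
(D) xy  ->  (-x)(y) = -xy   [differs from xy: not invariant]

Only option (A), x^2, is unchanged by the transformation.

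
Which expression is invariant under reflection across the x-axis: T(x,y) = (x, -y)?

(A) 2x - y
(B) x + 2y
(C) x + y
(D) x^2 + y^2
D

The map is reflection across the x-axis: T(x,y) = (x, -y).
Substitute the transformed coordinates into each option and compare with the original:
(A) 2x - y  ->  2(x) - (-y) = 2x + y   [differs from 2x - y: not invariant]
(B) x + 2y  ->  (x) + 2(-y) = x - 2y   [differs from x + 2y: not invariant]
(C) x + y  ->  (x) + (-y) = x - y   [differs from x + y: not invariant]
(D) x^2 + y^2  ->  (x)^2 + (-y)^2 = x^2 + y^2   [equals x^2 + y^2: invariant]

Only option (D), x^2 + y^2, is unchanged by the transformation.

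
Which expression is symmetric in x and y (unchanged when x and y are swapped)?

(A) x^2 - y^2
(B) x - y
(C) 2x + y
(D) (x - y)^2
D

A symmetric expression is unchanged when the variables are permuted; here the transformation to test is the swap (x, y) -> (y, x).
Substitute the transformed coordinates into each option and compare with the original:
(A) x^2 - y^2  ->  (y)^2 - (x)^2 = -x^2 + y^2   [differs from x^2 - y^2: not invariant]
(B) x - y  ->  (y) - (x) = -x + y   [differs from x - y: not invariant]
(C) 2x + y  ->  2(y) + (x) = x + 2y   [differs from 2x + y: not invariant]
(D) (x - y)^2  ->  ((y) - (x))^2 = x^2 - 2xy + y^2   [equals (x - y)^2: invariant]

Only option (D), (x - y)^2, is unchanged by the transformation.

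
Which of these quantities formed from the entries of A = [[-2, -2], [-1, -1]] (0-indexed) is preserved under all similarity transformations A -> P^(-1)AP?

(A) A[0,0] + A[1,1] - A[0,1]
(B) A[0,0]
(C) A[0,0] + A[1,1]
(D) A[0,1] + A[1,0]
C

A[0,0] + A[1,1] is the trace of A. By the cyclic property of the trace, tr(P^(-1)AP) = tr(APP^(-1)) = tr(A), so it is the same for every matrix similar to A.

The other combinations are not similarity invariants. For example, take P = [[1, 1], [1, 2]] (det P = 1), so P^(-1) = [[2, -1], [-1, 1]] and
B = P^(-1)AP = [[-6, -9], [2, 3]].
Evaluating each option on A and on B:
(A) A[0,0] + A[1,1] - A[0,1]: -1 for A, 6 for B -> changes
(B) A[0,0]: -2 for A, -6 for B -> changes
(C) A[0,0] + A[1,1]: -3 for A, -3 for B -> unchanged
(D) A[0,1] + A[1,0]: -3 for A, -7 for B -> changes

Only (C) A[0,0] + A[1,1] = -3 survives (and it does so for every P, not just this one), so it is the invariant.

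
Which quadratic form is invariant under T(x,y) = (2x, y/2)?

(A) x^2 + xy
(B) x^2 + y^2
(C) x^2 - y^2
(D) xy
D

T multiplies x by 2 and divides y by 2.
Substitute the transformed coordinates into each option and compare with the original:
(A) x^2 + xy  ->  (2x)^2 + (2x)(y/2) = 4x^2 + xy   [differs from x^2 + xy: not invariant]
(B) x^2 + y^2  ->  (2x)^2 + (y/2)^2 = 4x^2 + y^2/4   [differs from x^2 + y^2: not invariant]
(C) x^2 - y^2  ->  (2x)^2 - (y/2)^2 = 4x^2 - y^2/4   [differs from x^2 - y^2: not invariant]
(D) xy  ->  (2x)(y/2) = xy   [equals xy: invariant]

Only option (D), xy, is unchanged by the transformation.
The factors 2 and 1/2 cancel only in the pure product xy.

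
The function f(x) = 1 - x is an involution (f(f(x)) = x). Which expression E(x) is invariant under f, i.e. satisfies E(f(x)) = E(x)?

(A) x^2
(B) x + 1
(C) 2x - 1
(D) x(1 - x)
D

Replace x by f(x) = 1 - x in each option and simplify. As a quick numerical cross-check, also compare E(4) with E(f(4)) = E(-3).

(A) x^2  ->  (1 - x)^2 = (x - 1)^2; check: E(4) = 16 but E(-3) = 9.   [not invariant]
(B) x + 1  ->  (1 - x) + 1 = 2 - x; check: E(4) = 5 but E(-3) = -2.   [not invariant]
(C) 2x - 1  ->  2(1 - x) - 1 = 1 - 2x; check: E(4) = 7 but E(-3) = -7.   [not invariant]
(D) x(1 - x)  ->  (1 - x)(1 - (1 - x)), which simplifies back to x(1 - x); check: E(4) = -12, E(-3) = -12.   [invariant]

Only (D) is unchanged. E is symmetric under swapping x with f(x) = 1 - x, which is exactly what an involution does.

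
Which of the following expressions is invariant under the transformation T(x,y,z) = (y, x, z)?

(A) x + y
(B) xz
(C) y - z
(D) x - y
A

Apply T(x,y,z) = (y, x, z) to each option, i.e. replace (x, y, z) by the transformed coordinates.
Substitute the transformed coordinates into each option and compare with the original:
(A) x + y  ->  (y) + (x) = x + y   [equals x + y: invariant]
(B) xz  ->  (y)(z) = yz   [differs from xz: not invariant]
(C) y - z  ->  (x) - (z) = x - z   [differs from y - z: not invariant]
(D) x - y  ->  (y) - (x) = -x + y   [differs from x - y: not invariant]

Only option (A), x + y, is unchanged by the transformation.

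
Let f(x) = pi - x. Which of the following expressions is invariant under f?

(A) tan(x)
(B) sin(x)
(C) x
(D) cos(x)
B

For f(x) = pi - x:
sin(pi - x) = sin(x), so sine is invariant under this transformation.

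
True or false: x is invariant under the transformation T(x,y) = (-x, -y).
False

Substitute T(x,y) = (-x, -y) into the expression and compare with the original.

Original: x
After applying T: (-x) = -x

This differs from the original x (difference: -2x), so the expression is NOT invariant.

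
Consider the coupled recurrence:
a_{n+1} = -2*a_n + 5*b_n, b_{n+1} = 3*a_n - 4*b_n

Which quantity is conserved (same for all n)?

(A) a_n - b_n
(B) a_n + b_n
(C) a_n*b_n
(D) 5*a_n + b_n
B

Replace a_n by a_{n+1} = -2*a_n + 5*b_n and b_n by b_{n+1} = 3*a_n - 4*b_n in each option and simplify:
(A) a_n - b_n  ->  (-2*a_n + 5*b_n) - (3*a_n - 4*b_n) = -5*a_n + 9*b_n   [not conserved]
(B) a_n + b_n  ->  (-2*a_n + 5*b_n) + (3*a_n - 4*b_n) = a_n + b_n   [conserved]
(C) a_n*b_n  ->  (-2*a_n + 5*b_n)*(3*a_n - 4*b_n) = -6*a_n^2 + 23*a_n*b_n - 20*b_n^2   [not conserved]
(D) 5*a_n + b_n  ->  5*(-2*a_n + 5*b_n) + (3*a_n - 4*b_n) = -7*a_n + 21*b_n   [not conserved]

Only (B) a_n + b_n returns to itself after one step, so it is the conserved quantity.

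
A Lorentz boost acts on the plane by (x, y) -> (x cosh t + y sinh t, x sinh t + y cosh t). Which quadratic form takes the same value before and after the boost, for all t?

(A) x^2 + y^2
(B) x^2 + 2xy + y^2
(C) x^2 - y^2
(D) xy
C

Write x' = x cosh t + y sinh t, y' = x sinh t + y cosh t and substitute into each option:
(A) x^2 + y^2: (x cosh t + y sinh t)^2 + (x sinh t + y cosh t)^2 = (x^2 + y^2)(cosh^2 t + sinh^2 t) + 4xy sinh t cosh t = (x^2 + y^2) cosh 2t + 2xy sinh 2t   [not invariant for t != 0]
(B) x^2 + 2xy + y^2: (x' + y')^2 with x' + y' = (x + y)(cosh t + sinh t) = (x + y)e^t, so it becomes (x + y)^2 e^(2t)   [not invariant for t != 0]
(C) x^2 - y^2: (x cosh t + y sinh t)^2 - (x sinh t + y cosh t)^2 = x^2(cosh^2 t - sinh^2 t) + 2xy(cosh t sinh t - sinh t cosh t) + y^2(sinh^2 t - cosh^2 t) = x^2 - y^2   [invariant, using cosh^2 t - sinh^2 t = 1]
(D) xy: (x cosh t + y sinh t)(x sinh t + y cosh t) = xy(cosh^2 t + sinh^2 t) + (x^2 + y^2) sinh t cosh t = xy cosh 2t + (x^2 + y^2)(sinh 2t)/2   [not invariant for t != 0]

Only (C) x^2 - y^2 is unchanged; it is the Minkowski form preserved by Lorentz boosts, just as x^2 + y^2 is preserved by ordinary rotations.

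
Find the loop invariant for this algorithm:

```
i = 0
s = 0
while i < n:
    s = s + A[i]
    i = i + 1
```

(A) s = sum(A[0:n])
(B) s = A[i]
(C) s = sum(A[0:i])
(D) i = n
C

A loop invariant must hold before the first iteration and be re-established by every execution of the body.

(C) s = sum(A[0:i]): Initially i = 0 and s = 0 = sum of the empty slice A[0:0]. If s = sum(A[0:i]) holds at the top of an iteration, the body sets s to sum(A[0:i]) + A[i] = sum(A[0:i+1]) and then i to i+1, so s = sum(A[0:i]) holds again. At exit i = n, giving s = sum(A[0:n]).

The other options fail:
(A) s = sum(A[0:n]): false before the loop (s = 0, not the full sum) -- it only becomes true at exit.
(B) s = A[i]: after the first iteration s = A[0] but i = 1, so s = A[i] compares s with the wrong element (and fails in general).
(D) i = n: false initially (i = 0); it is the exit condition, not an invariant.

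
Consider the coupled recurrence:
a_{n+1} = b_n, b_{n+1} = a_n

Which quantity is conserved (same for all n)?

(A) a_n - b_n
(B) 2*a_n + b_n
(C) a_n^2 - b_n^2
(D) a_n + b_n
D

Replace a_n by a_{n+1} = b_n and b_n by b_{n+1} = a_n in each option and simplify:
(A) a_n - b_n  ->  (b_n) - (a_n) = -a_n + b_n   [not conserved]
(B) 2*a_n + b_n  ->  2*(b_n) + (a_n) = a_n + 2*b_n   [not conserved]
(C) a_n^2 - b_n^2  ->  (b_n)^2 - (a_n)^2 = -a_n^2 + b_n^2   [not conserved]
(D) a_n + b_n  ->  (b_n) + (a_n) = a_n + b_n   [conserved]

Only (D) a_n + b_n returns to itself after one step, so it is the conserved quantity.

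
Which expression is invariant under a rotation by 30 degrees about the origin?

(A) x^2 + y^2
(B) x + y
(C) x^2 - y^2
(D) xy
A

A rotation by 30 degrees sends (x, y) to (sqrt(3)x/2 - y/2, x/2 + sqrt(3)y/2).
Substitute the transformed coordinates into each option and compare with the original:
(A) x^2 + y^2  ->  (sqrt(3)x/2 - y/2)^2 + (x/2 + sqrt(3)y/2)^2 = x^2 + y^2   [equals x^2 + y^2: invariant]
(B) x + y  ->  (sqrt(3)x/2 - y/2) + (x/2 + sqrt(3)y/2) = x/2 + sqrt(3)x/2 - y/2 + sqrt(3)y/2   [differs from x + y: not invariant]
(C) x^2 - y^2  ->  (sqrt(3)x/2 - y/2)^2 - (x/2 + sqrt(3)y/2)^2 = x^2/2 - sqrt(3)xy - y^2/2   [differs from x^2 - y^2: not invariant]
(D) xy  ->  (sqrt(3)x/2 - y/2)(x/2 + sqrt(3)y/2) = sqrt(3)x^2/4 + xy/2 - sqrt(3)y^2/4   [differs from xy: not invariant]

Only option (A), x^2 + y^2, is unchanged by the transformation.
Geometrically, x^2 + y^2 is the squared distance from the origin, which every rotation about the origin preserves.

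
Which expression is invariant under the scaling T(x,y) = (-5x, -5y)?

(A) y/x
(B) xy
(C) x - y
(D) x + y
A

Under the uniform scaling T(x,y) = (-5x, -5y):
Substitute the transformed coordinates into each option and compare with the original:
(A) y/x  ->  (-5y)/(-5x) = y/x   [equals y/x: invariant]
(B) xy  ->  (-5x)(-5y) = 25xy   [differs from xy: not invariant]
(C) x - y  ->  (-5x) - (-5y) = -5x + 5y   [differs from x - y: not invariant]
(D) x + y  ->  (-5x) + (-5y) = -5x - 5y   [differs from x + y: not invariant]

Only option (A), y/x, is unchanged by the transformation.
The common factor -5 cancels in a ratio of coordinates, while sums, products and sums of squares pick up factors of -5 or 25.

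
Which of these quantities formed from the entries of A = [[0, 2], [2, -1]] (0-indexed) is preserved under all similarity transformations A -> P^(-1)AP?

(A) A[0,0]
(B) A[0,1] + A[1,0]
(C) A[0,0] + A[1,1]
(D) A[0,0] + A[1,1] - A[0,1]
C

A[0,0] + A[1,1] is the trace of A. By the cyclic property of the trace, tr(P^(-1)AP) = tr(APP^(-1)) = tr(A), so it is the same for every matrix similar to A.

The other combinations are not similarity invariants. For example, take P = [[1, -1], [0, 1]] (det P = 1), so P^(-1) = [[1, 1], [0, 1]] and
B = P^(-1)AP = [[2, -1], [2, -3]].
Evaluating each option on A and on B:
(A) A[0,0]: 0 for A, 2 for B -> changes
(B) A[0,1] + A[1,0]: 4 for A, 1 for B -> changes
(C) A[0,0] + A[1,1]: -1 for A, -1 for B -> unchanged
(D) A[0,0] + A[1,1] - A[0,1]: -3 for A, 0 for B -> changes

Only (C) A[0,0] + A[1,1] = -1 survives (and it does so for every P, not just this one), so it is the invariant.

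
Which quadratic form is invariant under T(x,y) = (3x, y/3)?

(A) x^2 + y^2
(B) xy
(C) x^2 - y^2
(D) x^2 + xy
B

T multiplies x by 3 and divides y by 3.
Substitute the transformed coordinates into each option and compare with the original:
(A) x^2 + y^2  ->  (3x)^2 + (y/3)^2 = 9x^2 + y^2/9   [differs from x^2 + y^2: not invariant]
(B) xy  ->  (3x)(y/3) = xy   [equals xy: invariant]
(C) x^2 - y^2  ->  (3x)^2 - (y/3)^2 = 9x^2 - y^2/9   [differs from x^2 - y^2: not invariant]
(D) x^2 + xy  ->  (3x)^2 + (3x)(y/3) = 9x^2 + xy   [differs from x^2 + xy: not invariant]

Only option (B), xy, is unchanged by the transformation.
The factors 3 and 1/3 cancel only in the pure product xy.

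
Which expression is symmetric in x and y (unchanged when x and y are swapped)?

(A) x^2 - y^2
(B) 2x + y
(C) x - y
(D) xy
D

A symmetric expression is unchanged when the variables are permuted; here the transformation to test is the swap (x, y) -> (y, x).
Substitute the transformed coordinates into each option and compare with the original:
(A) x^2 - y^2  ->  (y)^2 - (x)^2 = -x^2 + y^2   [differs from x^2 - y^2: not invariant]
(B) 2x + y  ->  2(y) + (x) = x + 2y   [differs from 2x + y: not invariant]
(C) x - y  ->  (y) - (x) = -x + y   [differs from x - y: not invariant]
(D) xy  ->  (y)(x) = xy   [equals xy: invariant]

Only option (D), xy, is unchanged by the transformation.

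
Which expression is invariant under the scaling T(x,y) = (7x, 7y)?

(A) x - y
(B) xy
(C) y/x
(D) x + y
C

Under the uniform scaling T(x,y) = (7x, 7y):
Substitute the transformed coordinates into each option and compare with the original:
(A) x - y  ->  (7x) - (7y) = 7x - 7y   [differs from x - y: not invariant]
(B) xy  ->  (7x)(7y) = 49xy   [differs from xy: not invariant]
(C) y/x  ->  (7y)/(7x) = y/x   [equals y/x: invariant]
(D) x + y  ->  (7x) + (7y) = 7x + 7y   [differs from x + y: not invariant]

Only option (C), y/x, is unchanged by the transformation.
The common factor 7 cancels in a ratio of coordinates, while sums, products and sums of squares pick up factors of 7 or 49.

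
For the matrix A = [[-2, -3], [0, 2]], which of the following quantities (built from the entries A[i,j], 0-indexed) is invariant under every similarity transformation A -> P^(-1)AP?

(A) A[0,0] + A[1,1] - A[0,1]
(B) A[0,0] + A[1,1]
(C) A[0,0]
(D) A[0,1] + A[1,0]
B

A[0,0] + A[1,1] is the trace of A. By the cyclic property of the trace, tr(P^(-1)AP) = tr(APP^(-1)) = tr(A), so it is the same for every matrix similar to A.

The other combinations are not similarity invariants. For example, take P = [[1, 1], [1, 2]] (det P = 1), so P^(-1) = [[2, -1], [-1, 1]] and
B = P^(-1)AP = [[-12, -20], [7, 12]].
Evaluating each option on A and on B:
(A) A[0,0] + A[1,1] - A[0,1]: 3 for A, 20 for B -> changes
(B) A[0,0] + A[1,1]: 0 for A, 0 for B -> unchanged
(C) A[0,0]: -2 for A, -12 for B -> changes
(D) A[0,1] + A[1,0]: -3 for A, -13 for B -> changes

Only (B) A[0,0] + A[1,1] = 0 survives (and it does so for every P, not just this one), so it is the invariant.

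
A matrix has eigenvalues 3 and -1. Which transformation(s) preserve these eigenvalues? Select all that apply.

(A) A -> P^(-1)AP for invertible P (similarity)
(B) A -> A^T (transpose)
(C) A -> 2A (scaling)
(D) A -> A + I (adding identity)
A and B

Eigenvalues are preserved by:
1. Similarity transformations: A -> P^(-1)AP (same characteristic polynomial)
2. Transpose: A^T has the same eigenvalues as A

Eigenvalues are NOT preserved by:
- Adding identity: eigenvalues become 3+1, -1+1
- Scaling: eigenvalues become 6, -2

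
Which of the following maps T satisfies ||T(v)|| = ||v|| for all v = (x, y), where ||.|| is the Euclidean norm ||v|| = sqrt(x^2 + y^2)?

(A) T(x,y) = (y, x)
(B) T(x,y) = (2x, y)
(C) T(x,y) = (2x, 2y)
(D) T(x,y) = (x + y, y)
A

A transformation preserves a norm if ||T(v)|| = ||v|| for every v; a single vector where the norm changes rules an option out.

(A) T(x,y) = (y, x): preserves the norm -- it is an orthogonal map (a rotation/reflection), and (y)^2 + (x)^2 simplifies to x^2 + y^2.
(B) T(x,y) = (2x, y): v = (1, 0) has norm sqrt((1)^2 + (0)^2) = 1, but T(v) = (2, 0) has norm 2 -- not preserved.
(C) T(x,y) = (2x, 2y): v = (1, 0) has norm sqrt((1)^2 + (0)^2) = 1, but T(v) = (2, 0) has norm 2 -- not preserved.
(D) T(x,y) = (x + y, y): v = (0, 1) has norm sqrt((0)^2 + (1)^2) = 1, but T(v) = (1, 1) has norm sqrt(2) -- not preserved.

Therefore the answer is (A).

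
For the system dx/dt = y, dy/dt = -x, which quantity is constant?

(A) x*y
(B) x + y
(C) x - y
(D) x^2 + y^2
D

A first integral I satisfies dI/dt = 0 along every solution. Differentiate each option and use the equation of motion:
(A) d/dt[x*y] = (dx/dt)y + x(dy/dt) = y^2 - x^2, not identically 0
(B) d/dt[x + y] = y + (-x) = y - x, not identically 0
(C) d/dt[x - y] = y - (-x) = x + y, not identically 0
(D) d/dt[x^2 + y^2] = 2x*dx/dt + 2y*dy/dt = 2x*y + 2y*(-x) = 0

Only (D) has zero time-derivative. So x^2 + y^2 (the squared radius; trajectories are circles) is the conserved quantity.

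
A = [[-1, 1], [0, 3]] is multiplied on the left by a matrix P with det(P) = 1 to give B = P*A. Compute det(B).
-3

By the multiplicative property of determinants, det(B) = det(P*A) = det(P) * det(A) = det(A),
so the determinant is invariant under multiplication by any determinant-1 matrix; we just need det(A).

det(A) = (-1)(3) - (1)(0) = -3 - 0 = -3

Therefore det(B) = 1 * (-3) = -3.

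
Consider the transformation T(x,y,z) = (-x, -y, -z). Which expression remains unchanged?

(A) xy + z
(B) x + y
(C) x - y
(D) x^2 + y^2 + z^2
D

Apply T(x,y,z) = (-x, -y, -z) to each option, i.e. replace (x, y, z) by the transformed coordinates.
Substitute the transformed coordinates into each option and compare with the original:
(A) xy + z  ->  (-x)(-y) + (-z) = xy - z   [differs from xy + z: not invariant]
(B) x + y  ->  (-x) + (-y) = -x - y   [differs from x + y: not invariant]
(C) x - y  ->  (-x) - (-y) = -x + y   [differs from x - y: not invariant]
(D) x^2 + y^2 + z^2  ->  (-x)^2 + (-y)^2 + (-z)^2 = x^2 + y^2 + z^2   [equals x^2 + y^2 + z^2: invariant]

Only option (D), x^2 + y^2 + z^2, is unchanged by the transformation.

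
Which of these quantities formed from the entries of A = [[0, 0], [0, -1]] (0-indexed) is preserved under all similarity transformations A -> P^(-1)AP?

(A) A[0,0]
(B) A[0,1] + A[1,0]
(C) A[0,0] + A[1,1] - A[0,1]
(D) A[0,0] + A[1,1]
D

A[0,0] + A[1,1] is the trace of A. By the cyclic property of the trace, tr(P^(-1)AP) = tr(APP^(-1)) = tr(A), so it is the same for every matrix similar to A.

The other combinations are not similarity invariants. For example, take P = [[1, 1], [1, 2]] (det P = 1), so P^(-1) = [[2, -1], [-1, 1]] and
B = P^(-1)AP = [[1, 2], [-1, -2]].
Evaluating each option on A and on B:
(A) A[0,0]: 0 for A, 1 for B -> changes
(B) A[0,1] + A[1,0]: 0 for A, 1 for B -> changes
(C) A[0,0] + A[1,1] - A[0,1]: -1 for A, -3 for B -> changes
(D) A[0,0] + A[1,1]: -1 for A, -1 for B -> unchanged

Only (D) A[0,0] + A[1,1] = -1 survives (and it does so for every P, not just this one), so it is the invariant.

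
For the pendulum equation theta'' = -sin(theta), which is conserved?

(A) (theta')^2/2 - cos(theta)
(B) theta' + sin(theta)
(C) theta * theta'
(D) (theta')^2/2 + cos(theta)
A

A first integral I satisfies dI/dt = 0 along every solution. Differentiate each option and use the equation of motion:
(A) d/dt[(theta')^2/2 - cos(theta)] = theta' theta'' + sin(theta) theta' = theta'(-sin(theta)) + theta' sin(theta) = 0
(B) d/dt[theta' + sin(theta)] = theta'' + cos(theta) theta' = -sin(theta) + theta' cos(theta), not identically 0
(C) d/dt[theta * theta'] = (theta')^2 + theta theta'' = (theta')^2 - theta sin(theta), not identically 0
(D) d/dt[(theta')^2/2 + cos(theta)] = theta' theta'' - sin(theta) theta' = -2 theta' sin(theta), not identically 0

Only (A) has zero time-derivative. This is the total energy: kinetic (theta')^2/2 plus potential -cos(theta).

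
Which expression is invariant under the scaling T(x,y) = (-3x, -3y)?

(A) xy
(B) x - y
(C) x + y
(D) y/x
D

Under the uniform scaling T(x,y) = (-3x, -3y):
Substitute the transformed coordinates into each option and compare with the original:
(A) xy  ->  (-3x)(-3y) = 9xy   [differs from xy: not invariant]
(B) x - y  ->  (-3x) - (-3y) = -3x + 3y   [differs from x - y: not invariant]
(C) x + y  ->  (-3x) + (-3y) = -3x - 3y   [differs from x + y: not invariant]
(D) y/x  ->  (-3y)/(-3x) = y/x   [equals y/x: invariant]

Only option (D), y/x, is unchanged by the transformation.
The common factor -3 cancels in a ratio of coordinates, while sums, products and sums of squares pick up factors of -3 or 9.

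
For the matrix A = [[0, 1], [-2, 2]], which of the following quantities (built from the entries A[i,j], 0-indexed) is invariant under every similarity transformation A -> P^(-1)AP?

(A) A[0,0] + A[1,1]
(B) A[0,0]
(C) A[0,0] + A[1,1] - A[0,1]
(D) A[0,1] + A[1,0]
A

A[0,0] + A[1,1] is the trace of A. By the cyclic property of the trace, tr(P^(-1)AP) = tr(APP^(-1)) = tr(A), so it is the same for every matrix similar to A.

The other combinations are not similarity invariants. For example, take P = [[1, -1], [0, 1]] (det P = 1), so P^(-1) = [[1, 1], [0, 1]] and
B = P^(-1)AP = [[-2, 5], [-2, 4]].
Evaluating each option on A and on B:
(A) A[0,0] + A[1,1]: 2 for A, 2 for B -> unchanged
(B) A[0,0]: 0 for A, -2 for B -> changes
(C) A[0,0] + A[1,1] - A[0,1]: 1 for A, -3 for B -> changes
(D) A[0,1] + A[1,0]: -1 for A, 3 for B -> changes

Only (A) A[0,0] + A[1,1] = 2 survives (and it does so for every P, not just this one), so it is the invariant.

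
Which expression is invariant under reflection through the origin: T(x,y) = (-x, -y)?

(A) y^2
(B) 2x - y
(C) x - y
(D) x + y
A

The map is reflection through the origin: T(x,y) = (-x, -y).
Substitute the transformed coordinates into each option and compare with the original:
(A) y^2  ->  (-y)^2 = y^2   [equals y^2: invariant]
(B) 2x - y  ->  2(-x) - (-y) = -2x + y   [differs from 2x - y: not invariant]
(C) x - y  ->  (-x) - (-y) = -x + y   [differs from x - y: not invariant]
(D) x + y  ->  (-x) + (-y) = -x - y   [differs from x + y: not invariant]

Only option (A), y^2, is unchanged by the transformation.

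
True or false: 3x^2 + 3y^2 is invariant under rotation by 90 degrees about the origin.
True

Applying rotation by 90 degrees: x' = x*cos(90 degrees) - y*sin(90 degrees) = -y, y' = x*sin(90 degrees) + y*cos(90 degrees) = x

Substituting into 3x^2 + 3y^2:
3(-y)^2 + 3(x)^2
= 3x^2 + 3y^2

This equals the original expression 3x^2 + 3y^2, so it IS invariant.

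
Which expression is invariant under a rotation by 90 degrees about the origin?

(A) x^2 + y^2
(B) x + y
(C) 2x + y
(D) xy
A

A rotation by 90 degrees sends (x, y) to (-y, x).
Substitute the transformed coordinates into each option and compare with the original:
(A) x^2 + y^2  ->  (-y)^2 + (x)^2 = x^2 + y^2   [equals x^2 + y^2: invariant]
(B) x + y  ->  (-y) + (x) = x - y   [differs from x + y: not invariant]
(C) 2x + y  ->  2(-y) + (x) = x - 2y   [differs from 2x + y: not invariant]
(D) xy  ->  (-y)(x) = -xy   [differs from xy: not invariant]

Only option (A), x^2 + y^2, is unchanged by the transformation.
Geometrically, x^2 + y^2 is the squared distance from the origin, which every rotation about the origin preserves.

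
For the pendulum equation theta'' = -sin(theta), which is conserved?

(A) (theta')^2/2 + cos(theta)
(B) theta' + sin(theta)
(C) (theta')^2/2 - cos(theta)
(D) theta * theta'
C

A first integral I satisfies dI/dt = 0 along every solution. Differentiate each option and use the equation of motion:
(A) d/dt[(theta')^2/2 + cos(theta)] = theta' theta'' - sin(theta) theta' = -2 theta' sin(theta), not identically 0
(B) d/dt[theta' + sin(theta)] = theta'' + cos(theta) theta' = -sin(theta) + theta' cos(theta), not identically 0
(C) d/dt[(theta')^2/2 - cos(theta)] = theta' theta'' + sin(theta) theta' = theta'(-sin(theta)) + theta' sin(theta) = 0
(D) d/dt[theta * theta'] = (theta')^2 + theta theta'' = (theta')^2 - theta sin(theta), not identically 0

Only (C) has zero time-derivative. This is the total energy: kinetic (theta')^2/2 plus potential -cos(theta).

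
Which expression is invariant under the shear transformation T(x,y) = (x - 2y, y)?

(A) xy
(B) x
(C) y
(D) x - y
C

Under the shear T(x,y) = (x - 2y, y):
Substitute the transformed coordinates into each option and compare with the original:
(A) xy  ->  (x - 2y)(y) = xy - 2y^2   [differs from xy: not invariant]
(B) x  ->  (x - 2y) = x - 2y   [differs from x: not invariant]
(C) y  ->  (y) = y   [equals y: invariant]
(D) x - y  ->  (x - 2y) - (y) = x - 3y   [differs from x - y: not invariant]

Only option (C), y, is unchanged by the transformation.
A horizontal shear moves points parallel to the x-axis, so the y-coordinate (and any function of y alone) is unchanged.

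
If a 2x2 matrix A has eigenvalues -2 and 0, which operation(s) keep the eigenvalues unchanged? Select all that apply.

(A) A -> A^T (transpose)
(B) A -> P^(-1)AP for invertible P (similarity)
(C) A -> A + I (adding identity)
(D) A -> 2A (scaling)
A and B

Eigenvalues are preserved by:
1. Similarity transformations: A -> P^(-1)AP (same characteristic polynomial)
2. Transpose: A^T has the same eigenvalues as A

Eigenvalues are NOT preserved by:
- Adding identity: eigenvalues become -2+1, 0+1
- Scaling: eigenvalues become -4, 0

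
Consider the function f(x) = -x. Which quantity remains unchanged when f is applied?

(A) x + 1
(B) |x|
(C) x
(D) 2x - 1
B

For f(x) = -x:
Applying f replaces x by -x. Since |-x| = |x|, the absolute value is unchanged by f, whereas x -> -x, 2x - 1 -> -2x - 1 and x + 1 -> -x + 1 all change.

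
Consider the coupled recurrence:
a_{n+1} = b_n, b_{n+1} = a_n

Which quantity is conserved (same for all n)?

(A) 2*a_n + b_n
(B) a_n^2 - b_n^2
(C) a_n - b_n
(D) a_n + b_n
D

Replace a_n by a_{n+1} = b_n and b_n by b_{n+1} = a_n in each option and simplify:
(A) 2*a_n + b_n  ->  2*(b_n) + (a_n) = a_n + 2*b_n   [not conserved]
(B) a_n^2 - b_n^2  ->  (b_n)^2 - (a_n)^2 = -a_n^2 + b_n^2   [not conserved]
(C) a_n - b_n  ->  (b_n) - (a_n) = -a_n + b_n   [not conserved]
(D) a_n + b_n  ->  (b_n) + (a_n) = a_n + b_n   [conserved]

Only (D) a_n + b_n returns to itself after one step, so it is the conserved quantity.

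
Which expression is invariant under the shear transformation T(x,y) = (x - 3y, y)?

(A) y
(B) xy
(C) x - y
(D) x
A

Under the shear T(x,y) = (x - 3y, y):
Substitute the transformed coordinates into each option and compare with the original:
(A) y  ->  (y) = y   [equals y: invariant]
(B) xy  ->  (x - 3y)(y) = xy - 3y^2   [differs from xy: not invariant]
(C) x - y  ->  (x - 3y) - (y) = x - 4y   [differs from x - y: not invariant]
(D) x  ->  (x - 3y) = x - 3y   [differs from x: not invariant]

Only option (A), y, is unchanged by the transformation.
A horizontal shear moves points parallel to the x-axis, so the y-coordinate (and any function of y alone) is unchanged.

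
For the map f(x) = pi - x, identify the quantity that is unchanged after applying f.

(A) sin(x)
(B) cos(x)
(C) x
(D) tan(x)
A

For f(x) = pi - x:
sin(pi - x) = sin(x), so sine is invariant under this transformation.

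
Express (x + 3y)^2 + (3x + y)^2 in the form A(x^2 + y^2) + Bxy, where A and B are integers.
10(x^2 + y^2) + 12xy

Expanding: (x + 3y)^2 = x^2 + 6xy + 9y^2
(3x + y)^2 = 9x^2 + 6xy + y^2
Sum = (1+9)(x^2+y^2) + 12xy = 10(x^2 + y^2) + 12xy
This is symmetric in x and y.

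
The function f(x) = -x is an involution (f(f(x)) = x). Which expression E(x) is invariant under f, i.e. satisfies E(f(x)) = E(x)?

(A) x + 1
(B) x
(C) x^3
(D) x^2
D

Replace x by f(x) = -x in each option and simplify. As a quick numerical cross-check, also compare E(5) with E(f(5)) = E(-5).

(A) x + 1  ->  (-x) + 1 = 1 - x; check: E(5) = 6 but E(-5) = -4.   [not invariant]
(B) x  ->  (-x) = -x; check: E(5) = 5 but E(-5) = -5.   [not invariant]
(C) x^3  ->  (-x)^3 = -x^3; check: E(5) = 125 but E(-5) = -125.   [not invariant]
(D) x^2  ->  (-x)^2, which simplifies back to x^2; check: E(5) = 25, E(-5) = 25.   [invariant]

Only (D) is unchanged. E is symmetric under swapping x with f(x) = -x, which is exactly what an involution does.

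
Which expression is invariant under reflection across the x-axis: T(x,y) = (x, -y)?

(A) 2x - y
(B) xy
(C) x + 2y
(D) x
D

The map is reflection across the x-axis: T(x,y) = (x, -y).
Substitute the transformed coordinates into each option and compare with the original:
(A) 2x - y  ->  2(x) - (-y) = 2x + y   [differs from 2x - y: not invariant]
(B) xy  ->  (x)(-y) = -xy   [differs from xy: not invariant]
(C) x + 2y  ->  (x) + 2(-y) = x - 2y   [differs from x + 2y: not invariant]
(D) x  ->  (x) = x   [equals x: invariant]

Only option (D), x, is unchanged by the transformation.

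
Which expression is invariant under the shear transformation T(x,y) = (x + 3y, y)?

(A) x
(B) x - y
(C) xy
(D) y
D

Under the shear T(x,y) = (x + 3y, y):
Substitute the transformed coordinates into each option and compare with the original:
(A) x  ->  (x + 3y) = x + 3y   [differs from x: not invariant]
(B) x - y  ->  (x + 3y) - (y) = x + 2y   [differs from x - y: not invariant]
(C) xy  ->  (x + 3y)(y) = xy + 3y^2   [differs from xy: not invariant]
(D) y  ->  (y) = y   [equals y: invariant]

Only option (D), y, is unchanged by the transformation.
A horizontal shear moves points parallel to the x-axis, so the y-coordinate (and any function of y alone) is unchanged.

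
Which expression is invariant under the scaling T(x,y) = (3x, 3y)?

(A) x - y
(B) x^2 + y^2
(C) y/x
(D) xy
C

Under the uniform scaling T(x,y) = (3x, 3y):
Substitute the transformed coordinates into each option and compare with the original:
(A) x - y  ->  (3x) - (3y) = 3x - 3y   [differs from x - y: not invariant]
(B) x^2 + y^2  ->  (3x)^2 + (3y)^2 = 9x^2 + 9y^2   [differs from x^2 + y^2: not invariant]
(C) y/x  ->  (3y)/(3x) = y/x   [equals y/x: invariant]
(D) xy  ->  (3x)(3y) = 9xy   [differs from xy: not invariant]

Only option (C), y/x, is unchanged by the transformation.
The common factor 3 cancels in a ratio of coordinates, while sums, products and sums of squares pick up factors of 3 or 9.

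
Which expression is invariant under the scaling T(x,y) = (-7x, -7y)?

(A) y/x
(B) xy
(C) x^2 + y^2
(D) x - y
A

Under the uniform scaling T(x,y) = (-7x, -7y):
Substitute the transformed coordinates into each option and compare with the original:
(A) y/x  ->  (-7y)/(-7x) = y/x   [equals y/x: invariant]
(B) xy  ->  (-7x)(-7y) = 49xy   [differs from xy: not invariant]
(C) x^2 + y^2  ->  (-7x)^2 + (-7y)^2 = 49x^2 + 49y^2   [differs from x^2 + y^2: not invariant]
(D) x - y  ->  (-7x) - (-7y) = -7x + 7y   [differs from x - y: not invariant]

Only option (A), y/x, is unchanged by the transformation.
The common factor -7 cancels in a ratio of coordinates, while sums, products and sums of squares pick up factors of -7 or 49.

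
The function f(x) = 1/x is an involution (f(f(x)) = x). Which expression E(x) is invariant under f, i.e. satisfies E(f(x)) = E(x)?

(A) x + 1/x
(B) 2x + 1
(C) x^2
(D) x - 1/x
A

Replace x by f(x) = 1/x in each option and simplify. As a quick numerical cross-check, also compare E(4) with E(f(4)) = E(1/4).

(A) x + 1/x  ->  (1/x) + 1/(1/x), which simplifies back to x + 1/x; check: E(4) = 17/4, E(1/4) = 17/4.   [invariant]
(B) 2x + 1  ->  2(1/x) + 1 = (x + 2)/x; check: E(4) = 9 but E(1/4) = 3/2.   [not invariant]
(C) x^2  ->  (1/x)^2 = x^(-2); check: E(4) = 16 but E(1/4) = 1/16.   [not invariant]
(D) x - 1/x  ->  (1/x) - 1/(1/x) = -x + 1/x; check: E(4) = 15/4 but E(1/4) = -15/4.   [not invariant]

Only (A) is unchanged. E is symmetric under swapping x with f(x) = 1/x, which is exactly what an involution does.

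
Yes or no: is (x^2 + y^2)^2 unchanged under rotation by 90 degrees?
Yes

Applying rotation by 90 degrees: x' = x*cos(90 degrees) - y*sin(90 degrees) = -y, y' = x*sin(90 degrees) + y*cos(90 degrees) = x

Substituting into (x^2 + y^2)^2:
((-y)^2 + (x)^2)^2
= x^4 + 2x^2y^2 + y^4 = (x^2 + y^2)^2

This equals the original expression (x^2 + y^2)^2, so it IS invariant.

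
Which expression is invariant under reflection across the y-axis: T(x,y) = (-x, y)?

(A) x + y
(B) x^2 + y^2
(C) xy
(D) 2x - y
B

The map is reflection across the y-axis: T(x,y) = (-x, y).
Substitute the transformed coordinates into each option and compare with the original:
(A) x + y  ->  (-x) + (y) = -x + y   [differs from x + y: not invariant]
(B) x^2 + y^2  ->  (-x)^2 + (y)^2 = x^2 + y^2   [equals x^2 + y^2: invariant]
(C) xy  ->  (-x)(y) = -xy   [differs from xy: not invariant]
(D) 2x - y  ->  2(-x) - (y) = -2x - y   [differs from 2x - y: not invariant]

Only option (B), x^2 + y^2, is unchanged by the transformation.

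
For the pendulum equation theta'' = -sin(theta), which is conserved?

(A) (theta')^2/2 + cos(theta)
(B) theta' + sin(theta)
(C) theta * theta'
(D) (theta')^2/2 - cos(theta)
D

A first integral I satisfies dI/dt = 0 along every solution. Differentiate each option and use the equation of motion:
(A) d/dt[(theta')^2/2 + cos(theta)] = theta' theta'' - sin(theta) theta' = -2 theta' sin(theta), not identically 0
(B) d/dt[theta' + sin(theta)] = theta'' + cos(theta) theta' = -sin(theta) + theta' cos(theta), not identically 0
(C) d/dt[theta * theta'] = (theta')^2 + theta theta'' = (theta')^2 - theta sin(theta), not identically 0
(D) d/dt[(theta')^2/2 - cos(theta)] = theta' theta'' + sin(theta) theta' = theta'(-sin(theta)) + theta' sin(theta) = 0

Only (D) has zero time-derivative. This is the total energy: kinetic (theta')^2/2 plus potential -cos(theta).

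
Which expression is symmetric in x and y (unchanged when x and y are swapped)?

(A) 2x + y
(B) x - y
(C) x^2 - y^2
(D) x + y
D

A symmetric expression is unchanged when the variables are permuted; here the transformation to test is the swap (x, y) -> (y, x).
Substitute the transformed coordinates into each option and compare with the original:
(A) 2x + y  ->  2(y) + (x) = x + 2y   [differs from 2x + y: not invariant]
(B) x - y  ->  (y) - (x) = -x + y   [differs from x - y: not invariant]
(C) x^2 - y^2  ->  (y)^2 - (x)^2 = -x^2 + y^2   [differs from x^2 - y^2: not invariant]
(D) x + y  ->  (y) + (x) = x + y   [equals x + y: invariant]

Only option (D), x + y, is unchanged by the transformation.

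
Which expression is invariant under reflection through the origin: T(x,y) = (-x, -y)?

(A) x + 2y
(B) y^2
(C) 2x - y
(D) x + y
B

The map is reflection through the origin: T(x,y) = (-x, -y).
Substitute the transformed coordinates into each option and compare with the original:
(A) x + 2y  ->  (-x) + 2(-y) = -x - 2y   [differs from x + 2y: not invariant]
(B) y^2  ->  (-y)^2 = y^2   [equals y^2: invariant]
(C) 2x - y  ->  2(-x) - (-y) = -2x + y   [differs from 2x - y: not invariant]
(D) x + y  ->  (-x) + (-y) = -x - y   [differs from x + y: not invariant]

Only option (B), y^2, is unchanged by the transformation.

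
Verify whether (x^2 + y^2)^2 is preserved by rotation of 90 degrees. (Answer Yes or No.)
Yes

Applying rotation by 90 degrees: x' = x*cos(90 degrees) - y*sin(90 degrees) = -y, y' = x*sin(90 degrees) + y*cos(90 degrees) = x

Substituting into (x^2 + y^2)^2:
((-y)^2 + (x)^2)^2
= x^4 + 2x^2y^2 + y^4 = (x^2 + y^2)^2

This equals the original expression (x^2 + y^2)^2, so it IS invariant.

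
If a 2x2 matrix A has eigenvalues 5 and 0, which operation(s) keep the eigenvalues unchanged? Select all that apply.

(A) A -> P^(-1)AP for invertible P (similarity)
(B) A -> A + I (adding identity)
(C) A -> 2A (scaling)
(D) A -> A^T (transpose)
A and D

Eigenvalues are preserved by:
1. Similarity transformations: A -> P^(-1)AP (same characteristic polynomial)
2. Transpose: A^T has the same eigenvalues as A

Eigenvalues are NOT preserved by:
- Adding identity: eigenvalues become 5+1, 0+1
- Scaling: eigenvalues become 10, 0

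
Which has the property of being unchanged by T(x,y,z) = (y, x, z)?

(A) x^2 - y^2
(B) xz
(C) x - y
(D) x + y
D

Apply T(x,y,z) = (y, x, z) to each option, i.e. replace (x, y, z) by the transformed coordinates.
Substitute the transformed coordinates into each option and compare with the original:
(A) x^2 - y^2  ->  (y)^2 - (x)^2 = -x^2 + y^2   [differs from x^2 - y^2: not invariant]
(B) xz  ->  (y)(z) = yz   [differs from xz: not invariant]
(C) x - y  ->  (y) - (x) = -x + y   [differs from x - y: not invariant]
(D) x + y  ->  (y) + (x) = x + y   [equals x + y: invariant]

Only option (D), x + y, is unchanged by the transformation.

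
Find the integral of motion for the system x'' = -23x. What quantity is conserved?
E = (x')^2 + 23x^2

Multiply the equation by x':
x' * x'' = -23x * x'
The left side is d/dt[(x')^2/2] and the right side is d/dt[-23x^2/2], so
d/dt[(x')^2/2 + 23x^2/2] = 0, i.e. (x')^2/2 + 23x^2/2 = constant.
Multiplying by 2, the integral of motion is E = (x')^2 + 23x^2.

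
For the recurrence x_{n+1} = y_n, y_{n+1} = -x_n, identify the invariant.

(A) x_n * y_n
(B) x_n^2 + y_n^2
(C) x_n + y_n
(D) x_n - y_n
B

For the recurrence x_{n+1} = y_n, y_{n+1} = -x_n:

x_{n+1}^2 + y_{n+1}^2 = y_n^2 + (-x_n)^2 = x_n^2 + y_n^2
The sum of squares is conserved (like energy in a harmonic oscillator).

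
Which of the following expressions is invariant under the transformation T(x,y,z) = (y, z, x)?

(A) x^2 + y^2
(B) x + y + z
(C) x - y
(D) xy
B

Apply T(x,y,z) = (y, z, x) to each option, i.e. replace (x, y, z) by the transformed coordinates.
Substitute the transformed coordinates into each option and compare with the original:
(A) x^2 + y^2  ->  (y)^2 + (z)^2 = y^2 + z^2   [differs from x^2 + y^2: not invariant]
(B) x + y + z  ->  (y) + (z) + (x) = x + y + z   [equals x + y + z: invariant]
(C) x - y  ->  (y) - (z) = y - z   [differs from x - y: not invariant]
(D) xy  ->  (y)(z) = yz   [differs from xy: not invariant]

Only option (B), x + y + z, is unchanged by the transformation.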